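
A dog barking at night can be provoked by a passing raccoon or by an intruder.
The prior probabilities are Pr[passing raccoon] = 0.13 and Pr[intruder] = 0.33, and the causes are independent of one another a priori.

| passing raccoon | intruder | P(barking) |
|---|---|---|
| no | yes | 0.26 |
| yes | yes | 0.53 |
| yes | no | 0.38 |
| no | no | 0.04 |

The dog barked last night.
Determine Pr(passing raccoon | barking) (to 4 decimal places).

P(barking) = 0.04·0.87·0.67 + 0.26·0.87·0.33 + 0.38·0.13·0.67 + 0.53·0.13·0.33 = 0.023316 + 0.074646 + 0.033098 + 0.022737 = 0.153797
Restricting to configurations with passing raccoon present: 0.033098 + 0.022737 = 0.055835.
So P(passing raccoon | barking) = 0.055835/0.153797 ≈ 0.3630.

Pr(passing raccoon | barking) ≈ 0.3630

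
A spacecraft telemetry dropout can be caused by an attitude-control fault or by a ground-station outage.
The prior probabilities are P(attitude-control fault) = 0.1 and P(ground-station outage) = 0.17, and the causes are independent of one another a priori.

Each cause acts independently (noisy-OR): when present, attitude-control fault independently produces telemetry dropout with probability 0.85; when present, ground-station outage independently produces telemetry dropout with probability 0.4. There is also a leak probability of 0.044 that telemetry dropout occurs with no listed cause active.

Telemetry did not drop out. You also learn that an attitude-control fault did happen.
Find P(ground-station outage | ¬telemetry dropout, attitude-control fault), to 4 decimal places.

Under noisy-OR, P(telemetry dropout | causes) = 1 − (1−0.044)·∏(1−qᵢ) over the active causes.
P(¬telemetry dropout | attitude-control fault) = 0.1434*0.83 + 0.08604*0.17 = 0.119022 + 0.014627 = 0.133649
The ground-station outage-present share is 0.08604*0.17 = 0.014627.
P(ground-station outage | ¬telemetry dropout, attitude-control fault) = 0.014627 / 0.133649 ≈ 0.1094

P(ground-station outage | ¬telemetry dropout, attitude-control fault) ≈ 0.1094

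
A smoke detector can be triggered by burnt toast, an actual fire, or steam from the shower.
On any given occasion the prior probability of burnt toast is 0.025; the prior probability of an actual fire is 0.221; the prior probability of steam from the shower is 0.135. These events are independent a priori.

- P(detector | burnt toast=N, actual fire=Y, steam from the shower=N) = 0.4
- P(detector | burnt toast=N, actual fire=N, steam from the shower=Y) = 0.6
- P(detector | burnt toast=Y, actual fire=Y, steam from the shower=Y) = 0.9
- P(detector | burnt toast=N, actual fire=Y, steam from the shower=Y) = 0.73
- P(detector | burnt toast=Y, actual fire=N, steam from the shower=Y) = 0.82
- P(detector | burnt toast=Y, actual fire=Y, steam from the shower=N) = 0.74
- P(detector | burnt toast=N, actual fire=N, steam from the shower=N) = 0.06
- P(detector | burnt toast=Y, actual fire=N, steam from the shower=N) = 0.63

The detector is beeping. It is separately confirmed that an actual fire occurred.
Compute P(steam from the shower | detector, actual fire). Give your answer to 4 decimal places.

P(steam from the shower | detector, actual fire) ≈ 0.2191

For the numerator, keep only steam from the shower=true terms: 0.096086 + 0.003038 = 0.099124
The normalizing constant is 0.4·0.975·0.865 + 0.73·0.975·0.135 + 0.74·0.025·0.865 + 0.9·0.025·0.135 = 0.452476
P(steam from the shower | detector, actual fire) = 0.099124/0.452476 ≈ 0.2191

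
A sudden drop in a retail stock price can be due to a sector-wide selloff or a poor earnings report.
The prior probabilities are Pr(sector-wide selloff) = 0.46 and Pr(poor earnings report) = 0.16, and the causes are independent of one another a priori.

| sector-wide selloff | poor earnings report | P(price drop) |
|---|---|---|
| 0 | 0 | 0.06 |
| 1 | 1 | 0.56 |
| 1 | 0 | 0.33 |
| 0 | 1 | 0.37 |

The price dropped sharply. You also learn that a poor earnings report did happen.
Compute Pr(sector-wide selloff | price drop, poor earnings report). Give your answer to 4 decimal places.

Pr(sector-wide selloff | price drop, poor earnings report) ≈ 0.5632

Enumerate both values of sector-wide selloff and weight by the priors:
  P(price drop | poor earnings report) = 0.37×0.54 + 0.56×0.46
        = 0.199800 + 0.257600 = 0.457400
Keeping only the sector-wide selloff-present terms gives 0.257600, so
  P(sector-wide selloff | price drop, poor earnings report) = 0.257600 / 0.457400 ≈ 0.5632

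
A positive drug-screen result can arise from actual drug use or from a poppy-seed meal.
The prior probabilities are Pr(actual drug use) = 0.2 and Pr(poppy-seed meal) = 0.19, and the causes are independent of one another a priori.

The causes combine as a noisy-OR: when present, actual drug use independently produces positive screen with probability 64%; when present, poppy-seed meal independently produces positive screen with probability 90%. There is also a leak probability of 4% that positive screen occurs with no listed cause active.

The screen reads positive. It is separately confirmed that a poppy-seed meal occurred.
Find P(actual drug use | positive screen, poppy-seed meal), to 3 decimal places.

Under noisy-OR, P(positive screen | causes) = 1 − (1−0.04)·∏(1−qᵢ) over the active causes.
Sum P(positive screen|·) weighted by the priors over both values of actual drug use:
  P(positive screen | poppy-seed meal) = 0.904·0.8 + 0.96544·0.2
        = 0.723200 + 0.193088 = 0.916288
Keeping only the actual drug use-present terms gives 0.193088, so
  P(actual drug use | positive screen, poppy-seed meal) = 0.193088 / 0.916288 ≈ 0.211

P(actual drug use | positive screen, poppy-seed meal) ≈ 0.211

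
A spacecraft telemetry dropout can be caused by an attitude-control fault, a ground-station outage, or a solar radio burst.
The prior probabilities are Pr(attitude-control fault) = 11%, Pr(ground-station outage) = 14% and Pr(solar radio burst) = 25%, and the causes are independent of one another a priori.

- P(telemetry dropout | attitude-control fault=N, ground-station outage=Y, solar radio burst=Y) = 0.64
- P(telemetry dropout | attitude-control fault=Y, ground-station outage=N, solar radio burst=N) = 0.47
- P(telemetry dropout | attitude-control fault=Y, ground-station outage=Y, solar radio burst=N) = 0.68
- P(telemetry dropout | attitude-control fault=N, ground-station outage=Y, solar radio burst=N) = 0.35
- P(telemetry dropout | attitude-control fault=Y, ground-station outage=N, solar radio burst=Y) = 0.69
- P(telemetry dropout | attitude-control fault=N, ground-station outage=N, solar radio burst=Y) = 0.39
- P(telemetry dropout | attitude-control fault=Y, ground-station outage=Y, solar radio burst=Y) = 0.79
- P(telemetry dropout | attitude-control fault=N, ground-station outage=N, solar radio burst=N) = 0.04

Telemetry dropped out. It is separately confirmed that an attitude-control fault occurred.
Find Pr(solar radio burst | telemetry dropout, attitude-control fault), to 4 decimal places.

P(telemetry dropout | attitude-control fault) = 0.47·0.86·0.75 + 0.69·0.86·0.25 + 0.68·0.14·0.75 + 0.79·0.14·0.25 = 0.303150 + 0.148350 + 0.071400 + 0.027650 = 0.550550
Of this, 0.176000 comes from 0.148350 + 0.027650 (the solar radio burst=true cases).
P(solar radio burst | telemetry dropout, attitude-control fault) = 0.176000 / 0.550550 ≈ 0.3197

Pr(solar radio burst | telemetry dropout, attitude-control fault) ≈ 0.3197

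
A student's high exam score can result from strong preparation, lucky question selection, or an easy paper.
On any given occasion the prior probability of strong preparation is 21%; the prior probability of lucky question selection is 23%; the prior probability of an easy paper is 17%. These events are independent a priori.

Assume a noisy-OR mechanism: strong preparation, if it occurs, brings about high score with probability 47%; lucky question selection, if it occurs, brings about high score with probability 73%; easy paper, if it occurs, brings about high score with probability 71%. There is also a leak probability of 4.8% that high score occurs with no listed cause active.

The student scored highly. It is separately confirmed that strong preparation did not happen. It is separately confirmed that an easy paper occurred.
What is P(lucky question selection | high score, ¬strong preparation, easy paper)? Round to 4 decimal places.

Under noisy-OR, P(high score | causes) = 1 − (1−0.048)·∏(1−qᵢ) over the active causes.
Numerator (weight on configurations with lucky question selection): 0.925458·0.23 = 0.212855
Normalizer over all consistent configurations: 0.72392·0.77 + 0.925458·0.23 = 0.770273
P(lucky question selection | high score, ¬strong preparation, easy paper) = 0.212855/0.770273 ≈ 0.2763

P(lucky question selection | high score, ¬strong preparation, easy paper) ≈ 0.2763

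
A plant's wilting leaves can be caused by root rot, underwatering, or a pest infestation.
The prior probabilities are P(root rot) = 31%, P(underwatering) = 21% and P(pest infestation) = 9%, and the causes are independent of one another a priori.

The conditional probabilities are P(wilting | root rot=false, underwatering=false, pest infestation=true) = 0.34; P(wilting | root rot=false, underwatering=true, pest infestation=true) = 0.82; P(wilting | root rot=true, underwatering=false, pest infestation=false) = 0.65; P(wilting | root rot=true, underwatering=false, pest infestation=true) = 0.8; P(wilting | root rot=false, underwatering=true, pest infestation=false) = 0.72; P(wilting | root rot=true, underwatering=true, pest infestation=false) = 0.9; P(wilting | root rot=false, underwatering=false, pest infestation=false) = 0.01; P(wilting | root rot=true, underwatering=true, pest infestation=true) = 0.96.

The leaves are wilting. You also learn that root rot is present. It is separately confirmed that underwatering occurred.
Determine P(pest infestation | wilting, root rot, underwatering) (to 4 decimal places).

P(pest infestation | wilting, root rot, underwatering) ≈ 0.0954

By total probability over both values of pest infestation:
  P(wilting | root rot, underwatering) = 0.9*0.91 + 0.96*0.09
        = 0.819000 + 0.086400 = 0.905400
Keeping only the pest infestation-present terms gives 0.086400, so
  P(pest infestation | wilting, root rot, underwatering) = 0.086400 / 0.905400 ≈ 0.0954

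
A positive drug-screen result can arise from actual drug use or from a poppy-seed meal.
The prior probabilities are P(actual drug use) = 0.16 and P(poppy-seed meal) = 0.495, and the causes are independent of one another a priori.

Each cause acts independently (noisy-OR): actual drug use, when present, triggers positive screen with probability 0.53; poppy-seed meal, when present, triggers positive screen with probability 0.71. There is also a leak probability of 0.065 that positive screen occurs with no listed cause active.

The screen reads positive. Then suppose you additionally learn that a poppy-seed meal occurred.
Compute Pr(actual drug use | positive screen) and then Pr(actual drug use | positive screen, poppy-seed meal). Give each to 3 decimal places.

Under noisy-OR, P(positive screen | causes) = 1 − (1−0.065)·∏(1−qᵢ) over the active causes.
Sum P(positive screen|·) weighted by the priors over the 4 (actual drug use, poppy-seed meal) configurations:
  P(positive screen) = 0.065×0.84×0.505 + 0.72885×0.84×0.495 + 0.56055×0.16×0.505 + 0.872559×0.16×0.495
        = 0.027573 + 0.303056 + 0.045292 + 0.069107 = 0.445028
The terms with actual drug use present sum to 0.114399, so
  P(actual drug use | positive screen) = 0.114399 / 0.445028 ≈ 0.257

Now also conditioning on poppy-seed meal=true:
Sum P(positive screen|·) weighted by the priors over both values of actual drug use:
  P(positive screen | poppy-seed meal) = 0.72885·0.84 + 0.872559·0.16
        = 0.612234 + 0.139609 = 0.751843
The terms with actual drug use present sum to 0.139609, so
  P(actual drug use | positive screen, poppy-seed meal) = 0.139609 / 0.751843 ≈ 0.186
— poppy-seed meal explains away the evidence for actual drug use.

Pr(actual drug use | positive screen) ≈ 0.257; Pr(actual drug use | positive screen, poppy-seed meal) ≈ 0.186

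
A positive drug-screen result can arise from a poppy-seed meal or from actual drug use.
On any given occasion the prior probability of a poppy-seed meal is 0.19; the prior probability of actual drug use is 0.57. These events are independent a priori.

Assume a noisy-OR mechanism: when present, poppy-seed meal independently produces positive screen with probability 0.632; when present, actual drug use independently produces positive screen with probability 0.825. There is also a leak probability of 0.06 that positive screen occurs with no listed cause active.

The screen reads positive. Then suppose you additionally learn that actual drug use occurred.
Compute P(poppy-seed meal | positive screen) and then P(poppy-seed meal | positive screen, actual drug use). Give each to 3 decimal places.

P(poppy-seed meal | positive screen) ≈ 0.276; P(poppy-seed meal | positive screen, actual drug use) ≈ 0.209

Under noisy-OR, P(positive screen | causes) = 1 − (1−0.06)·∏(1−qᵢ) over the active causes.
For the numerator, keep only poppy-seed meal=true terms: 0.053438 + 0.101744 = 0.155182
Denominator P(positive screen): 0.06×0.81×0.43 + 0.8355×0.81×0.57 + 0.65408×0.19×0.43 + 0.939464×0.19×0.57 = 0.561830
Posterior = 0.155182 / 0.561830 ≈ 0.276

Now also conditioning on actual drug use=true:
Numerator (weight on configurations with poppy-seed meal): 0.939464*0.19 = 0.178498
The normalizing constant is 0.8355*0.81 + 0.939464*0.19 = 0.855253
P(poppy-seed meal | positive screen, actual drug use) = 0.178498/0.855253 ≈ 0.209
Conditioning on actual drug use lowers the posterior on poppy-seed meal: the classic explaining-away effect in a common-effect structure.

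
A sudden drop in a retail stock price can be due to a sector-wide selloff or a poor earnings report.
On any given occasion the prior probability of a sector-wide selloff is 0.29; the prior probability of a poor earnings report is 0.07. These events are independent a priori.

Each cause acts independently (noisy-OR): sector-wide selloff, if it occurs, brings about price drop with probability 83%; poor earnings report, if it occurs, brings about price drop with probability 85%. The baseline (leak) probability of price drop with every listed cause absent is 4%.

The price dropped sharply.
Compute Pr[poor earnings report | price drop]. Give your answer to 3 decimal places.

Pr[poor earnings report | price drop] ≈ 0.198

Under noisy-OR, P(price drop | causes) = 1 − (1−0.04)·∏(1−qᵢ) over the active causes.
P(price drop) = 0.04·0.71·0.93 + 0.856·0.71·0.07 + 0.8368·0.29·0.93 + 0.97552·0.29·0.07 = 0.026412 + 0.042543 + 0.225685 + 0.019803 = 0.314443
Restricting to configurations with poor earnings report present: 0.042543 + 0.019803 = 0.062346.
P(poor earnings report | price drop) = 0.062346 / 0.314443 ≈ 0.198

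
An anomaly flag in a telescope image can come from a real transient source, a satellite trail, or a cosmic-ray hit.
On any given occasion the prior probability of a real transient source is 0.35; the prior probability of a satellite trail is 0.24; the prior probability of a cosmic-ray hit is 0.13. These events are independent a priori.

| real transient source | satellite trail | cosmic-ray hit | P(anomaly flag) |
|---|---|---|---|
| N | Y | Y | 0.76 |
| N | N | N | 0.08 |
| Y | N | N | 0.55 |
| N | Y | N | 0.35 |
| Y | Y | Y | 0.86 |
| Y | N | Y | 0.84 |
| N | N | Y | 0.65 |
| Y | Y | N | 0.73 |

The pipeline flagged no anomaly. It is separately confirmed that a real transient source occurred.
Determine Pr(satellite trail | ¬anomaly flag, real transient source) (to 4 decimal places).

Enumerate the 4 (satellite trail, cosmic-ray hit) configurations and weight by the priors:
  P(¬anomaly flag | real transient source) = 0.45·0.76·0.87 + 0.16·0.76·0.13 + 0.27·0.24·0.87 + 0.14·0.24·0.13
        = 0.297540 + 0.015808 + 0.056376 + 0.004368 = 0.374092
Keeping only the satellite trail-present terms gives 0.060744, so
  P(satellite trail | ¬anomaly flag, real transient source) = 0.060744 / 0.374092 ≈ 0.1624

Pr(satellite trail | ¬anomaly flag, real transient source) ≈ 0.1624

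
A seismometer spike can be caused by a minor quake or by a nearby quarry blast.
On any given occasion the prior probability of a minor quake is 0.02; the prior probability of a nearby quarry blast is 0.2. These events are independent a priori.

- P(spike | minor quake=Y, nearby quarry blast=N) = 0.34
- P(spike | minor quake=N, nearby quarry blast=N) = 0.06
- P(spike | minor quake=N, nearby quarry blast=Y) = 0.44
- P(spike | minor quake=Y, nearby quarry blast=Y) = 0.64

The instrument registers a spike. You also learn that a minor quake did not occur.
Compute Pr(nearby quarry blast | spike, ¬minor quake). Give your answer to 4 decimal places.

P(spike | ¬minor quake) = 0.06×0.8 + 0.44×0.2 = 0.048000 + 0.088000 = 0.136000
The nearby quarry blast-present share is 0.44×0.2 = 0.088000.
So P(nearby quarry blast | spike, ¬minor quake) = 0.088000/0.136000 ≈ 0.6471.

Pr(nearby quarry blast | spike, ¬minor quake) ≈ 0.6471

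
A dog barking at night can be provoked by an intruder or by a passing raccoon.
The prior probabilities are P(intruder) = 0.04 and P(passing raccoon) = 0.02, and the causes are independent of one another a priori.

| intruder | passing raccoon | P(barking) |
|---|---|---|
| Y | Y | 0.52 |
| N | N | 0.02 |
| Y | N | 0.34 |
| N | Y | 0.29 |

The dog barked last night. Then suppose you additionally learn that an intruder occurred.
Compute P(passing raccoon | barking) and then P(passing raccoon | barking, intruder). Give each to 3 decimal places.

P(passing raccoon | barking) ≈ 0.157; P(passing raccoon | barking, intruder) ≈ 0.030

P(barking) = 0.02*0.96*0.98 + 0.29*0.96*0.02 + 0.34*0.04*0.98 + 0.52*0.04*0.02 = 0.018816 + 0.005568 + 0.013328 + 0.000416 = 0.038128
Restricting to configurations with passing raccoon present: 0.005568 + 0.000416 = 0.005984.
So P(passing raccoon | barking) = 0.005984/0.038128 ≈ 0.157.

With the extra evidence:
By total probability over both values of passing raccoon:
  P(barking | intruder) = 0.34*0.98 + 0.52*0.02
        = 0.333200 + 0.010400 = 0.343600
The terms with passing raccoon present sum to 0.010400, so
  P(passing raccoon | barking, intruder) = 0.010400 / 0.343600 ≈ 0.030
— intruder explains away the evidence for passing raccoon.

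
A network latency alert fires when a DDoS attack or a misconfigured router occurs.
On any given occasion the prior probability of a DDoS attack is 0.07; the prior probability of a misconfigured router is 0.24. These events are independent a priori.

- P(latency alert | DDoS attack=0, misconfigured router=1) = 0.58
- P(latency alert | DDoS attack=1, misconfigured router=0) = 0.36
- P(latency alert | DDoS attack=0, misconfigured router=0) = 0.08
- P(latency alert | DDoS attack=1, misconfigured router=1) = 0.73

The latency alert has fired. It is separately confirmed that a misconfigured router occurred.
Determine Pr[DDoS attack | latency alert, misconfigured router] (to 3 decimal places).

Pr[DDoS attack | latency alert, misconfigured router] ≈ 0.087

P(latency alert | misconfigured router) = 0.58×0.93 + 0.73×0.07 = 0.539400 + 0.051100 = 0.590500
The DDoS attack-present share is 0.73×0.07 = 0.051100.
P(DDoS attack | latency alert, misconfigured router) = 0.051100 / 0.590500 ≈ 0.087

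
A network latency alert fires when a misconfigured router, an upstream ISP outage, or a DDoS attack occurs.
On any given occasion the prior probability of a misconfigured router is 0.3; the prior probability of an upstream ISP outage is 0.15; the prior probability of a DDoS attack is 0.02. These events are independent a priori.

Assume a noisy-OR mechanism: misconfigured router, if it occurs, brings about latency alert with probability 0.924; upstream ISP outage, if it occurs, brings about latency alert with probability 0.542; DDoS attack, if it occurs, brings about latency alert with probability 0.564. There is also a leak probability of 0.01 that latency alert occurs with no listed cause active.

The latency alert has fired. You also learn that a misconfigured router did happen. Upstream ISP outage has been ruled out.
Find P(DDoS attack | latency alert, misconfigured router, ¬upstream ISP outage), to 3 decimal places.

Under noisy-OR, P(latency alert | causes) = 1 − (1−0.01)·∏(1−qᵢ) over the active causes.
P(latency alert | misconfigured router, ¬upstream ISP outage) = 0.92476·0.98 + 0.967195·0.02 = 0.906265 + 0.019344 = 0.925609
The DDoS attack-present share is 0.967195·0.02 = 0.019344.
P(DDoS attack | latency alert, misconfigured router, ¬upstream ISP outage) = 0.019344 / 0.925609 ≈ 0.021

P(DDoS attack | latency alert, misconfigured router, ¬upstream ISP outage) ≈ 0.021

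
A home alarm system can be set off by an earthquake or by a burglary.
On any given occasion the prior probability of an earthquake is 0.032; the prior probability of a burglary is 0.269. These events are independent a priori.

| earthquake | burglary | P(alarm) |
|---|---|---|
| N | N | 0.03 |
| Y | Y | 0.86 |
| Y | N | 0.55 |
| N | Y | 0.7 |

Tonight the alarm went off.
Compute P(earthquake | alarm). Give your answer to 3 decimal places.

P(earthquake | alarm) ≈ 0.091

For the numerator, keep only earthquake=true terms: 0.012866 + 0.007403 = 0.020269
Denominator P(alarm): 0.03*0.968*0.731 + 0.7*0.968*0.269 + 0.55*0.032*0.731 + 0.86*0.032*0.269 = 0.223771
Posterior = 0.020269 / 0.223771 ≈ 0.091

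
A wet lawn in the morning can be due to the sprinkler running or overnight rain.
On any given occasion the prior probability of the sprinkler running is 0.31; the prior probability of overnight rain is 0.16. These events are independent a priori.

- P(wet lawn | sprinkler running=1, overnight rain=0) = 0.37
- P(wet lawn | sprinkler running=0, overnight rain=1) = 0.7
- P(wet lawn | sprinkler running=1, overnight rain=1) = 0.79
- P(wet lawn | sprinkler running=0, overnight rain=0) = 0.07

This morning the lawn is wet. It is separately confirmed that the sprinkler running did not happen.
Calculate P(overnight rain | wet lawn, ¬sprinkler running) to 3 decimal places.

For the numerator, keep only overnight rain=true terms: 0.7×0.16 = 0.112000
Denominator P(wet lawn | ¬sprinkler running): 0.07×0.84 + 0.7×0.16 = 0.170800
Posterior = 0.112000 / 0.170800 ≈ 0.656

P(overnight rain | wet lawn, ¬sprinkler running) ≈ 0.656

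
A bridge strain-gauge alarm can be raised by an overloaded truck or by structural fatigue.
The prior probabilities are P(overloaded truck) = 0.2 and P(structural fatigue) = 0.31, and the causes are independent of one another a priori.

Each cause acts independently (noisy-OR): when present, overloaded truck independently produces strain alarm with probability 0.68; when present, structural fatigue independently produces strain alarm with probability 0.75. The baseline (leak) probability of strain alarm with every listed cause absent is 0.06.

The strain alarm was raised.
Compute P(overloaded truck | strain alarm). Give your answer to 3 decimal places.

Under noisy-OR, P(strain alarm | causes) = 1 − (1−0.06)·∏(1−qᵢ) over the active causes.
Enumerate the 4 (overloaded truck, structural fatigue) configurations and weight by the priors:
  P(strain alarm) = 0.06*0.8*0.69 + 0.765*0.8*0.31 + 0.6992*0.2*0.69 + 0.9248*0.2*0.31
        = 0.033120 + 0.189720 + 0.096490 + 0.057338 = 0.376668
Configurations with overloaded truck contribute 0.153828, so
  P(overloaded truck | strain alarm) = 0.153828 / 0.376668 ≈ 0.408

P(overloaded truck | strain alarm) ≈ 0.408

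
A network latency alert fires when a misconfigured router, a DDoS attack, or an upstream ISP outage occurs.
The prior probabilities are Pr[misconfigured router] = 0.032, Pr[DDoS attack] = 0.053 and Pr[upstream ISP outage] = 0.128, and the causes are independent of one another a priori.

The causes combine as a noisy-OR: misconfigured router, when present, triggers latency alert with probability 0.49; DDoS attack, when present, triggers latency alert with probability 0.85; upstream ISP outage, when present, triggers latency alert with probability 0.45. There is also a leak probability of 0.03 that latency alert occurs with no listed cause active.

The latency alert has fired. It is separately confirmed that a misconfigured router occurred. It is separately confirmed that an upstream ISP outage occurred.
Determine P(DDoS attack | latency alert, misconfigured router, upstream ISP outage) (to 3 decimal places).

Under noisy-OR, P(latency alert | causes) = 1 − (1−0.03)·∏(1−qᵢ) over the active causes.
Weight on DDoS attack=true, given the evidence: 0.959187*0.053 = 0.050837
Normalizer over all consistent configurations: 0.727915*0.947 + 0.959187*0.053 = 0.740173
Posterior = 0.050837 / 0.740173 ≈ 0.069

P(DDoS attack | latency alert, misconfigured router, upstream ISP outage) ≈ 0.069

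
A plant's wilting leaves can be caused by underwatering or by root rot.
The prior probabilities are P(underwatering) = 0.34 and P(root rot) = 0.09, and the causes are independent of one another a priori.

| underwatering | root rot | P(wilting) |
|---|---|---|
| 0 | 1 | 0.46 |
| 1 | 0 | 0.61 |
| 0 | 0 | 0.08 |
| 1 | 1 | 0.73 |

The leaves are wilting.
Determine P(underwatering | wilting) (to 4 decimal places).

P(underwatering | wilting) ≈ 0.7369

Numerator (weight on configurations with underwatering): 0.188734 + 0.022338 = 0.211072
The normalizing constant is 0.08×0.66×0.91 + 0.46×0.66×0.09 + 0.61×0.34×0.91 + 0.73×0.34×0.09 = 0.286444
P(underwatering | wilting) = 0.211072/0.286444 ≈ 0.7369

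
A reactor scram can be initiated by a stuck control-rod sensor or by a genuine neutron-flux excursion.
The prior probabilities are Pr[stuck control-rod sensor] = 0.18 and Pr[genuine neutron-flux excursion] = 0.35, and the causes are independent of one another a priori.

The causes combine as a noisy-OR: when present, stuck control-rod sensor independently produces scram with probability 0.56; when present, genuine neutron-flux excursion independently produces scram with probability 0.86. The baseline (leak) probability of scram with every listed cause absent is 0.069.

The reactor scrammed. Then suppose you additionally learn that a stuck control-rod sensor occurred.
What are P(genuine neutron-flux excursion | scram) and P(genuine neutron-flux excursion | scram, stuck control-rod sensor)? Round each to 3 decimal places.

Under noisy-OR, P(scram | causes) = 1 − (1−0.069)·∏(1−qᵢ) over the active causes.
P(scram) = 0.069×0.82×0.65 + 0.86966×0.82×0.35 + 0.59036×0.18×0.65 + 0.94265×0.18×0.35 = 0.036777 + 0.249592 + 0.069072 + 0.059387 = 0.414828
The genuine neutron-flux excursion-present share is 0.249592 + 0.059387 = 0.308979.
P(genuine neutron-flux excursion | scram) = 0.308979 / 0.414828 ≈ 0.745

With the extra evidence:
Sum P(scram|·) weighted by the priors over both values of genuine neutron-flux excursion:
  P(scram | stuck control-rod sensor) = 0.59036*0.65 + 0.94265*0.35
        = 0.383734 + 0.329927 = 0.713661
The terms with genuine neutron-flux excursion present sum to 0.329927, so
  P(genuine neutron-flux excursion | scram, stuck control-rod sensor) = 0.329927 / 0.713661 ≈ 0.462

P(genuine neutron-flux excursion | scram) ≈ 0.745; P(genuine neutron-flux excursion | scram, stuck control-rod sensor) ≈ 0.462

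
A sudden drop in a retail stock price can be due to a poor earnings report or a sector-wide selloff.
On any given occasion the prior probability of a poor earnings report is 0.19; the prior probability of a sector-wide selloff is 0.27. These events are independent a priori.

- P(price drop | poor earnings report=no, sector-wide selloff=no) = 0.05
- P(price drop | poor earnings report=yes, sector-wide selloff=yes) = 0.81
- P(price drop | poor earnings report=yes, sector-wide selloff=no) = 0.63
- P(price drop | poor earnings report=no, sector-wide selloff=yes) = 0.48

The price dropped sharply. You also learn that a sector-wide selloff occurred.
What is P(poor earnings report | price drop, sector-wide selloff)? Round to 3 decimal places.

Enumerate both values of poor earnings report and weight by the priors:
  P(price drop | sector-wide selloff) = 0.48·0.81 + 0.81·0.19
        = 0.388800 + 0.153900 = 0.542700
Keeping only the poor earnings report-present terms gives 0.153900, so
  P(poor earnings report | price drop, sector-wide selloff) = 0.153900 / 0.542700 ≈ 0.284

P(poor earnings report | price drop, sector-wide selloff) ≈ 0.284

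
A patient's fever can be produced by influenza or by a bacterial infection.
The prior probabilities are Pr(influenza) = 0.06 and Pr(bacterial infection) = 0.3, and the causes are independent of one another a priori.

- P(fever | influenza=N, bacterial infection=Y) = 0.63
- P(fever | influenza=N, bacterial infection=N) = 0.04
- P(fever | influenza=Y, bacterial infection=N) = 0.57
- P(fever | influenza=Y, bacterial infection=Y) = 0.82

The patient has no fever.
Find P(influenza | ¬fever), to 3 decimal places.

P(influenza | ¬fever) ≈ 0.028

By total probability over the 4 (influenza, bacterial infection) configurations:
  P(¬fever) = 0.96*0.94*0.7 + 0.37*0.94*0.3 + 0.43*0.06*0.7 + 0.18*0.06*0.3
        = 0.631680 + 0.104340 + 0.018060 + 0.003240 = 0.757320
The terms with influenza present sum to 0.021300, so
  P(influenza | ¬fever) = 0.021300 / 0.757320 ≈ 0.028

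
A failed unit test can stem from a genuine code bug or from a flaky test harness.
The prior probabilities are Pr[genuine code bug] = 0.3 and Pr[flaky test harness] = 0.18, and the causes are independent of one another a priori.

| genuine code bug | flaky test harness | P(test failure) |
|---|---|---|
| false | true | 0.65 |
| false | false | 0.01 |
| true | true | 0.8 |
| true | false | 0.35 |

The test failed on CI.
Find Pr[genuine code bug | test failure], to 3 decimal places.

Pr[genuine code bug | test failure] ≈ 0.596

For the numerator, keep only genuine code bug=true terms: 0.086100 + 0.043200 = 0.129300
The normalizing constant is 0.01·0.7·0.82 + 0.65·0.7·0.18 + 0.35·0.3·0.82 + 0.8·0.3·0.18 = 0.216940
Posterior = 0.129300 / 0.216940 ≈ 0.596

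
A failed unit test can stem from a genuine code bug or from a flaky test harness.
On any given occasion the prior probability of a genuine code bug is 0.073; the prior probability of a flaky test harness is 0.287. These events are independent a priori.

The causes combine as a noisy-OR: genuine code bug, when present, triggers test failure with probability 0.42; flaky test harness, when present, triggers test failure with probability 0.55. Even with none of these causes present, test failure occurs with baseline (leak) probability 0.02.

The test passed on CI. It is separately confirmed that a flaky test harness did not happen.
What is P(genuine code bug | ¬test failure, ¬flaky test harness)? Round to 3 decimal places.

P(genuine code bug | ¬test failure, ¬flaky test harness) ≈ 0.044

Under noisy-OR, P(test failure | causes) = 1 − (1−0.02)·∏(1−qᵢ) over the active causes.
P(¬test failure | ¬flaky test harness) = 0.98*0.927 + 0.5684*0.073 = 0.908460 + 0.041493 = 0.949953
The genuine code bug-present share is 0.5684*0.073 = 0.041493.
So P(genuine code bug | ¬test failure, ¬flaky test harness) = 0.041493/0.949953 ≈ 0.044.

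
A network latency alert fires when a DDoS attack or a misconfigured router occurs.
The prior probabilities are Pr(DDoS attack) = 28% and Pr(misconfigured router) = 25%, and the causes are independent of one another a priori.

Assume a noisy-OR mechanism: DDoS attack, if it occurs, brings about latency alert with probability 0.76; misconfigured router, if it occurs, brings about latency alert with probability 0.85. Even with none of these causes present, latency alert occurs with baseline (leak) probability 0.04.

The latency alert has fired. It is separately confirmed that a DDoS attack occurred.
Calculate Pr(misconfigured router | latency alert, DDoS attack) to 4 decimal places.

Under noisy-OR, P(latency alert | causes) = 1 − (1−0.04)·∏(1−qᵢ) over the active causes.
Sum P(latency alert|·) weighted by the priors over both values of misconfigured router:
  P(latency alert | DDoS attack) = 0.7696·0.75 + 0.96544·0.25
        = 0.577200 + 0.241360 = 0.818560
The terms with misconfigured router present sum to 0.241360, so
  P(misconfigured router | latency alert, DDoS attack) = 0.241360 / 0.818560 ≈ 0.2949

Pr(misconfigured router | latency alert, DDoS attack) ≈ 0.2949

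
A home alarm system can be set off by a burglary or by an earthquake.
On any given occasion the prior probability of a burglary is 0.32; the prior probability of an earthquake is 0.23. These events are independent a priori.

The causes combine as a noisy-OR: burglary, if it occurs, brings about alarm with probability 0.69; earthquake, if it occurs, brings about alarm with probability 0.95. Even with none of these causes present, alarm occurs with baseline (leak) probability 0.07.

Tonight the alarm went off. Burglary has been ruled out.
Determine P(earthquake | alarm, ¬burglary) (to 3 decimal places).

P(earthquake | alarm, ¬burglary) ≈ 0.803

Under noisy-OR, P(alarm | causes) = 1 − (1−0.07)·∏(1−qᵢ) over the active causes.
By total probability over both values of earthquake:
  P(alarm | ¬burglary) = 0.07·0.77 + 0.9535·0.23
        = 0.053900 + 0.219305 = 0.273205
Keeping only the earthquake-present terms gives 0.219305, so
  P(earthquake | alarm, ¬burglary) = 0.219305 / 0.273205 ≈ 0.803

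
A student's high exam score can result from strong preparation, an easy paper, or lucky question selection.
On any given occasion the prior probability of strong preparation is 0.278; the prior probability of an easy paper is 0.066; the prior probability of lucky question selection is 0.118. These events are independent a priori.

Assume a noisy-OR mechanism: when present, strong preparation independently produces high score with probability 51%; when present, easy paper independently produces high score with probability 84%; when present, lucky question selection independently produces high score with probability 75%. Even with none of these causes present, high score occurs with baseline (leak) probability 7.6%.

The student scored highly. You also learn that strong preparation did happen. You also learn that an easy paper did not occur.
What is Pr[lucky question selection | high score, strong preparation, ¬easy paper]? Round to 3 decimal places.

Pr[lucky question selection | high score, strong preparation, ¬easy paper] ≈ 0.178

Under noisy-OR, P(high score | causes) = 1 − (1−0.076)·∏(1−qᵢ) over the active causes.
P(high score | strong preparation, ¬easy paper) = 0.54724×0.882 + 0.88681×0.118 = 0.482666 + 0.104644 = 0.587310
Restricting to configurations with lucky question selection present: 0.88681×0.118 = 0.104644.
Hence the posterior is 0.104644/0.587310 ≈ 0.178.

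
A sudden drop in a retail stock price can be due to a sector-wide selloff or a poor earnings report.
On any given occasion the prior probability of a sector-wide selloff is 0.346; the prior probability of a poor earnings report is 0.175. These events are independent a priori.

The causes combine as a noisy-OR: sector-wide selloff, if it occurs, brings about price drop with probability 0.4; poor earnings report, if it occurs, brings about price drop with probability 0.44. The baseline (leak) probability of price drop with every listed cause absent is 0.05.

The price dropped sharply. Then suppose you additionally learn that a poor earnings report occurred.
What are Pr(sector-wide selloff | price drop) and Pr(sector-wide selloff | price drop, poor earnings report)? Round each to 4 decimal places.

Under noisy-OR, P(price drop | causes) = 1 − (1−0.05)·∏(1−qᵢ) over the active causes.
P(price drop) = 0.05*0.654*0.825 + 0.468*0.654*0.175 + 0.43*0.346*0.825 + 0.6808*0.346*0.175 = 0.026977 + 0.053563 + 0.122743 + 0.041222 = 0.244505
Restricting to configurations with sector-wide selloff present: 0.122743 + 0.041222 = 0.163965.
So P(sector-wide selloff | price drop) = 0.163965/0.244505 ≈ 0.6706.

With the extra evidence:
By total probability over both values of sector-wide selloff:
  P(price drop | poor earnings report) = 0.468*0.654 + 0.6808*0.346
        = 0.306072 + 0.235557 = 0.541629
Configurations with sector-wide selloff contribute 0.235557, so
  P(sector-wide selloff | price drop, poor earnings report) = 0.235557 / 0.541629 ≈ 0.4349

Pr(sector-wide selloff | price drop) ≈ 0.6706; Pr(sector-wide selloff | price drop, poor earnings report) ≈ 0.4349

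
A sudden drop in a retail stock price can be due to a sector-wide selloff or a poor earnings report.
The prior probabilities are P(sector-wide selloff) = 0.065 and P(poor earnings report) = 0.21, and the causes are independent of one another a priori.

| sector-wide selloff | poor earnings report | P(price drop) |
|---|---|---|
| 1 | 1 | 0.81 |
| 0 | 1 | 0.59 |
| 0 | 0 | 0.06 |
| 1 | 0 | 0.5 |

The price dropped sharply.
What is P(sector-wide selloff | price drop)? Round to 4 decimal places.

P(price drop) = 0.06*0.935*0.79 + 0.59*0.935*0.21 + 0.5*0.065*0.79 + 0.81*0.065*0.21 = 0.044319 + 0.115846 + 0.025675 + 0.011057 = 0.196897
Restricting to configurations with sector-wide selloff present: 0.025675 + 0.011057 = 0.036732.
P(sector-wide selloff | price drop) = 0.036732 / 0.196897 ≈ 0.1866

P(sector-wide selloff | price drop) ≈ 0.1866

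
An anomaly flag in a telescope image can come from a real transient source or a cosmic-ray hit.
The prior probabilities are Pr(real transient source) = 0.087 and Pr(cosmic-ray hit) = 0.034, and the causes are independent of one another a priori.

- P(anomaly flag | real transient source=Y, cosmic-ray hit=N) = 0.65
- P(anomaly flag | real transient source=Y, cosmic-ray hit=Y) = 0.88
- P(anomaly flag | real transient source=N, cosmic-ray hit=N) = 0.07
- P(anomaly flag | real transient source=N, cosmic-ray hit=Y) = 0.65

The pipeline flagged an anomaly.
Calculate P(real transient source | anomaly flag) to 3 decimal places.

P(real transient source | anomaly flag) ≈ 0.411

P(anomaly flag) = 0.07×0.913×0.966 + 0.65×0.913×0.034 + 0.65×0.087×0.966 + 0.88×0.087×0.034 = 0.061737 + 0.020177 + 0.054627 + 0.002603 = 0.139144
The real transient source-present share is 0.054627 + 0.002603 = 0.057230.
So P(real transient source | anomaly flag) = 0.057230/0.139144 ≈ 0.411.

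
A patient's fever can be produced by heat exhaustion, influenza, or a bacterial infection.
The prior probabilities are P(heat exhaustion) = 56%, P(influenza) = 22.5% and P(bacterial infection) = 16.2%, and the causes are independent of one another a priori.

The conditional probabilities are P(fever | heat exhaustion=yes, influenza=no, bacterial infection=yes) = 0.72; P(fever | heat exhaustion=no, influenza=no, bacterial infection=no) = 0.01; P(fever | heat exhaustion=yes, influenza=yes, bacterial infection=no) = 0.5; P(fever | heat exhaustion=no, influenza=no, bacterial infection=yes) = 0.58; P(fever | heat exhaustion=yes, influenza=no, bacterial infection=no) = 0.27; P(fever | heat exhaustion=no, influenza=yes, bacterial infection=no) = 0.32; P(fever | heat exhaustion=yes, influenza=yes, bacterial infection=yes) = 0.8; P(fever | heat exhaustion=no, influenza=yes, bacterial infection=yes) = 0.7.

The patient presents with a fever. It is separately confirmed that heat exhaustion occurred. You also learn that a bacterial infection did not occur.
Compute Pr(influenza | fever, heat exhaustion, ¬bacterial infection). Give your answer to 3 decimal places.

Enumerate both values of influenza and weight by the priors:
  P(fever | heat exhaustion, ¬bacterial infection) = 0.27·0.775 + 0.5·0.225
        = 0.209250 + 0.112500 = 0.321750
The terms with influenza present sum to 0.112500, so
  P(influenza | fever, heat exhaustion, ¬bacterial infection) = 0.112500 / 0.321750 ≈ 0.350

Pr(influenza | fever, heat exhaustion, ¬bacterial infection) ≈ 0.350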